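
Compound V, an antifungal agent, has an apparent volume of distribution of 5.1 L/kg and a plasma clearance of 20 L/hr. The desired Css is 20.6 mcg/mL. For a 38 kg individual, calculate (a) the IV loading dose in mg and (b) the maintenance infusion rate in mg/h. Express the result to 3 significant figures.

Total Vd = 5.1 × 38 = 193.8 L
Loading: fill Vd to C_target → 193.8 L × 20.6 mg/L = 3992 mg
Maintenance infusion rate = CL × Css = 20.00 × 20.6 = 412.0 mg/h

(a) 3990 mg; (b) 412 mg/h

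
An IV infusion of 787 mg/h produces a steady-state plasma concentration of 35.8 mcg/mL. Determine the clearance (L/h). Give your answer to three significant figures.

At steady state, infusion rate = CL × Css, so CL = rate / Css.
CL = 787 / 35.8 = 21.98 L/h

22.0 L/h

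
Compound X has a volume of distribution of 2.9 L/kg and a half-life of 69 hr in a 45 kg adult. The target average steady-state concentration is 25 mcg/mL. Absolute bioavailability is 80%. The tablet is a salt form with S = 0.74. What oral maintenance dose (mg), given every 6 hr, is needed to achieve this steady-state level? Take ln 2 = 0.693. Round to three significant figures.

Vd(total) = 45 kg × 2.9 L/kg = 130.5 L
k = 0.693/69 = 0.01004 h⁻¹, so CL = k·Vd = 0.01004 × 130.5 = 1.310 L/h
D = CL × Css × τ / F / S = 1.310 × 25 × 6 / 0.8 / 0.74 = 331.9 mg

332 mg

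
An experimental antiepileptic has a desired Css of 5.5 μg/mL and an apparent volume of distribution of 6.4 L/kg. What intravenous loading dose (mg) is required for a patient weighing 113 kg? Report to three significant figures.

3980 mg

Total Vd = 6.4 × 113 = 723.2 L
LD = Vd × C = 723.2 × 5.500 = 3978 mg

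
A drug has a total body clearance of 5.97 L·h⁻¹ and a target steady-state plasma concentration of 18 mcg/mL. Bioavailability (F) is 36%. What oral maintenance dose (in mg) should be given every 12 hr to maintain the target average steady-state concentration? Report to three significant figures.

D = CL × Css × τ / F = 5.970 × 18 × 12 / 0.36 = 3582 mg

3580 mg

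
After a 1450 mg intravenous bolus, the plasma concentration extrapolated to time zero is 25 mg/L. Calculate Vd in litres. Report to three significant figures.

58.0 L

Immediately after an IV bolus, C₀ = Dose / Vd, so Vd = Dose / C₀.
Vd = 1450 / 25 = 58.00 L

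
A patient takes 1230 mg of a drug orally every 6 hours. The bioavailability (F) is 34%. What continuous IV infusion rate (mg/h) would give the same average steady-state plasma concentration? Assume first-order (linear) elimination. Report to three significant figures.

69.7 mg/h

Equivalent systemic input: infusion rate = F·D/τ.
Rate = 0.34 × 1230 / 6 = 69.70 mg/h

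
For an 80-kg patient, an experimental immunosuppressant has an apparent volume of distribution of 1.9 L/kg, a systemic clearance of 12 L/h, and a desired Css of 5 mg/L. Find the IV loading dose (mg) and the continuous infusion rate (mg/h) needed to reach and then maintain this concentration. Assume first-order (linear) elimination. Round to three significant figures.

Total Vd = 1.9 × 80 = 152.0 L
LD = Vd · C_target = 152.0 × 5 = 760.0 mg
Maintenance infusion rate = CL × Css = 12.00 × 5 = 60.00 mg/h

(a) 760 mg; (b) 60.0 mg/h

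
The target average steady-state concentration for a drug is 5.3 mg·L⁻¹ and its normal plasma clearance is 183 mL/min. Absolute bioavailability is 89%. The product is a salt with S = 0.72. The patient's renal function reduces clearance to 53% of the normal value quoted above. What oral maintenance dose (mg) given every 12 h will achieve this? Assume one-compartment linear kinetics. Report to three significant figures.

CL = 183 mL/min × 60/1000 = 10.98 L/h
Patient clearance = 0.53 × 10.98 = 5.819 L/h
At steady state, dose per interval replaces the amount cleared in that interval: F·S·D/τ = CL·Css.
D = CL × Css × τ / F / S = 5.819 × 5.3 × 12 / 0.89 / 0.72 = 577.5 mg

578 mg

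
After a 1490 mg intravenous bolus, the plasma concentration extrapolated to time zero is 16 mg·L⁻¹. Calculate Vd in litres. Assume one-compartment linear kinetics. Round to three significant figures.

Immediately after an IV bolus, C₀ = Dose / Vd, so Vd = Dose / C₀.
Vd = 1490 / 16 = 93.13 L

93.1 L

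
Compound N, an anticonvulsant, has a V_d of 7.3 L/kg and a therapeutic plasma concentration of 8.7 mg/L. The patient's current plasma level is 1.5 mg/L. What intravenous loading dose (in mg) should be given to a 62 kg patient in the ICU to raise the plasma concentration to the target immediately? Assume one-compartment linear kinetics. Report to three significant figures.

Vd(total) = 62 kg × 7.3 L/kg = 452.6 L
The loading dose fills Vd to the target concentration.
Concentration deficit ΔC = 8.7 − 1.5 = 7.200 mg/L
LD = Vd × ΔC = 452.6 × 7.200 = 3259 mg

3260 mg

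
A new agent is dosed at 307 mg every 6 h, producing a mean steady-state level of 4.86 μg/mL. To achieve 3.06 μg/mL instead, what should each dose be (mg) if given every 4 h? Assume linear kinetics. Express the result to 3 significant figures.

With linear kinetics, Css is proportional to dose rate (D/τ) at fixed clearance.
D₂ = D₁ × (Css,target / Css,current) × (τ₂/τ₁) = 307 × (3.06/4.86) × (4/6) = 128.9 mg

129 mg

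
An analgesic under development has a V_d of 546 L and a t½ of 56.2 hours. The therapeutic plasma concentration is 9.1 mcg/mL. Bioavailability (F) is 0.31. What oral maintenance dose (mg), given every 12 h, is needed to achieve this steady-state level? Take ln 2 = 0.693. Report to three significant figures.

CL = 0.693 × Vd / t½ = 0.693 × 546.0 / 56.2 = 6.733 L/h
D = CL × Css × τ / F = 6.733 × 9.1 × 12 / 0.31 = 2372 mg

2370 mg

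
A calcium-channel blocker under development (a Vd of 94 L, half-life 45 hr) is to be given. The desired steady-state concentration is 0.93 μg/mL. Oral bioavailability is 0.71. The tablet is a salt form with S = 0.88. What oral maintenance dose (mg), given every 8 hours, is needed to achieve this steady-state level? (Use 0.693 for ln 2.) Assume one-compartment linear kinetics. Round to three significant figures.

17.2 mg

k = 0.693/45 = 0.01540 h⁻¹, so CL = k·Vd = 0.01540 × 94.00 = 1.448 L/h
D = CL × Css × τ / F / S = 1.448 × 0.93 × 8 / 0.71 / 0.88 = 17.24 mg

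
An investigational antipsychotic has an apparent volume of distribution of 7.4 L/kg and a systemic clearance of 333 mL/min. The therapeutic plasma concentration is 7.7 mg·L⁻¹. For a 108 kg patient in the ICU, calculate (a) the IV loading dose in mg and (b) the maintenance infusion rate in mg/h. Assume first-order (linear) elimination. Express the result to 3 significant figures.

(a) 6150 mg; (b) 154 mg/h

Total Vd = 7.4 × 108 = 799.2 L
LD = Vd · C_target = 799.2 × 7.7 = 6154 mg
CL = 333 mL/min = 333 × 0.06 = 19.98 L/h
Maintenance: replace elimination → rate = CL × Css = 19.98 × 7.7 = 153.8 mg/h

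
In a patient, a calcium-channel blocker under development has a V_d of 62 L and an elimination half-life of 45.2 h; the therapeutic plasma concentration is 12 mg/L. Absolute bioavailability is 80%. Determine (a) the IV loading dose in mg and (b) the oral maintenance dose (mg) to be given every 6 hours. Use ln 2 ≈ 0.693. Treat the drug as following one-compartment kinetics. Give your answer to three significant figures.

LD = Vd × C = 62.00 × 12 = 744.0 mg
CL = 0.693 × Vd / t½ = 0.693 × 62.00 / 45.2 = 0.9506 L/h
D = CL × Css × τ / F = 0.9506 × 12 × 6 / 0.8 = 85.55 mg

(a) 744 mg; (b) 85.6 mg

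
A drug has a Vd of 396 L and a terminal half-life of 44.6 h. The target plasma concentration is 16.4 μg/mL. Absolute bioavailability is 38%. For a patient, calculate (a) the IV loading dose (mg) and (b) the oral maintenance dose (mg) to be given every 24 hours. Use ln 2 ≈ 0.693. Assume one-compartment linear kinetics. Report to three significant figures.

LD = Vd × C = 396.0 × 16.4 = 6494 mg
CL = 0.693 × Vd / t½ = 0.693 × 396.0 / 44.6 = 6.153 L/h
D = CL × Css × τ / F = 6.153 × 16.4 × 24 / 0.38 = 6373 mg

(a) 6490 mg; (b) 6370 mg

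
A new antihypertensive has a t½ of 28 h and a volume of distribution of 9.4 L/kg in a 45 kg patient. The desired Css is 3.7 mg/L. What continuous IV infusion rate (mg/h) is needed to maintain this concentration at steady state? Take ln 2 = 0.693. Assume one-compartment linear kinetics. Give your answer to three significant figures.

38.7 mg/h

Total Vd = 9.4 × 45 = 423.0 L
CL = 0.693 × Vd / t½ = 0.693 × 423.0 / 28 = 10.47 L/h
Infusion rate = CL × Css = 10.47 × 3.7 = 38.74 mg/h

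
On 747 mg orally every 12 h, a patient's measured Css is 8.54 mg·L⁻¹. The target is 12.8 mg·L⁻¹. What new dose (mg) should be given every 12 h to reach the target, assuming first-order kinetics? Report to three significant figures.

For first-order elimination, Css ∝ F·D/(CL·τ); F and CL are unchanged, so Css ∝ D/τ.
D₂ = D₁ × (Css,target / Css,current) = 747 × 12.8/8.54 = 1120 mg

1120 mg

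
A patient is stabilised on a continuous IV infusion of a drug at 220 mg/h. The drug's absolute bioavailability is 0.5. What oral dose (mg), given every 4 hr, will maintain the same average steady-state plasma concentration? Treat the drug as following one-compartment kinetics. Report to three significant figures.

To maintain the same Css, the systemic dosing rate must be unchanged: F·D/τ = infusion rate.
D = rate × τ / F = 220 × 4 / 0.5 = 1760 mg

1760 mg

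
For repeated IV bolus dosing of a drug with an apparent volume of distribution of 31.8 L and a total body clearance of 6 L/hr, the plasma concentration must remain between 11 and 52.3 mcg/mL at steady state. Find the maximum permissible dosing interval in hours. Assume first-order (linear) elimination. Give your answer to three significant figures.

8.26 h

k = CL / Vd = 6.000 / 31.80 = 0.1887 h⁻¹
Between IV bolus doses, concentration decays as C = C₀·e^(−kτ), so C_peak/C_trough = e^(kτ).
τ_max = ln(C_peak/C_trough) / k = ln(52.3/11) / 0.1887 = 1.559 / 0.1887 = 8.262 h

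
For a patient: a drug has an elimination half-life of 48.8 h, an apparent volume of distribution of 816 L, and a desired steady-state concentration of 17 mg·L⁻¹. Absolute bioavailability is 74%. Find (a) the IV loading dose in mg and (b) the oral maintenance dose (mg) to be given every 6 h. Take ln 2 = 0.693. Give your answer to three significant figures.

LD = Vd × C = 816.0 × 17 = 13870 mg
CL = 0.693 × Vd / t½ = 0.693 × 816.0 / 48.8 = 11.59 L/h
D = CL × Css × τ / F = 11.59 × 17 × 6 / 0.74 = 1598 mg

(a) 13900 mg; (b) 1600 mg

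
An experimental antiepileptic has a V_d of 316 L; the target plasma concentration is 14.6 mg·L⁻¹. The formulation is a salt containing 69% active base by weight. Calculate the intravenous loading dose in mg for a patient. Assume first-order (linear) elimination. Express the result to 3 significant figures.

LD = Vd × C / S = 316.0 × 14.60 / 0.69 = 6686 mg

6690 mg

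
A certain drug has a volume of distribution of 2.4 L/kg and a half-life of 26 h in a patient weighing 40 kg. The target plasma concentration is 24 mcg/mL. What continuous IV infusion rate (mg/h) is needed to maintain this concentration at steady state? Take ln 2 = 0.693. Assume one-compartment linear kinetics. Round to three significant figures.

61.4 mg/h

Total Vd = 2.4 × 40 = 96.00 L
CL = 0.693 × Vd / t½ = 0.693 × 96.00 / 26 = 2.559 L/h
Infusion rate = CL × Css = 2.559 × 24 = 61.42 mg/h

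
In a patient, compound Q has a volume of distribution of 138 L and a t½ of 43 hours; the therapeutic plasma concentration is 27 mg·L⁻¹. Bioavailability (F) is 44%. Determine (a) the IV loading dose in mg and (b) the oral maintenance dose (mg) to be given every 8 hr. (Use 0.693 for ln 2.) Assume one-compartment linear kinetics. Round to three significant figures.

LD = Vd × C = 138.0 × 27 = 3726 mg
CL = 0.693 × Vd / t½ = 0.693 × 138.0 / 43 = 2.224 L/h
D = CL × Css × τ / F = 2.224 × 27 × 8 / 0.44 = 1092 mg

(a) 3730 mg; (b) 1090 mg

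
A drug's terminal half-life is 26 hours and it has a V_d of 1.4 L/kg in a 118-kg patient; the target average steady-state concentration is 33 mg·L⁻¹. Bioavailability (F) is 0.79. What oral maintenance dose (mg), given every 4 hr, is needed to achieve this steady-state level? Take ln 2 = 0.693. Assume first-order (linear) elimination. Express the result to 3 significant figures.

736 mg

Total Vd = 1.4 × 118 = 165.2 L
k = 0.693/26 = 0.02665 h⁻¹, so CL = k·Vd = 0.02665 × 165.2 = 4.403 L/h
D = CL × Css × τ / F = 4.403 × 33 × 4 / 0.79 = 735.7 mg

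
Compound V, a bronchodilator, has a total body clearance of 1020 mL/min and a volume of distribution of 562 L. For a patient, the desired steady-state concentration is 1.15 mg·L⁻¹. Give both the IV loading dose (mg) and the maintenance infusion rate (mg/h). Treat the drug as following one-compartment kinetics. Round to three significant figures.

Loading: fill Vd to C_target → 562.0 L × 1.15 mg/L = 646.3 mg
Convert clearance: 1020 mL/min × 60 min/h ÷ 1000 mL/L = 61.20 L/h
Maintenance infusion rate = CL × Css = 61.20 × 1.15 = 70.38 mg/h

(a) 646 mg; (b) 70.4 mg/h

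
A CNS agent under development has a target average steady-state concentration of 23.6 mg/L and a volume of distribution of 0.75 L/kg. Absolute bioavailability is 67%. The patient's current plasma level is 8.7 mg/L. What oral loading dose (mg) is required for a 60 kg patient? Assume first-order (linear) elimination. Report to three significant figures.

Total Vd = 0.75 × 60 = 45.00 L
The loading dose fills Vd to the target concentration.
Concentration deficit ΔC = 23.6 − 8.7 = 14.90 mg/L
LD = Vd × ΔC / F = 45.00 × 14.90 / 0.67 = 1001 mg

1000 mg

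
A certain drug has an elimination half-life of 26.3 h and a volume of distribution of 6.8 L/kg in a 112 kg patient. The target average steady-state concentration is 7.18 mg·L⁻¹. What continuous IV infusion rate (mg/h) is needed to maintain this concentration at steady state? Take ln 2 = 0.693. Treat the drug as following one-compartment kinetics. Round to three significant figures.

Vd(total) = 112 kg × 6.8 L/kg = 761.6 L
CL = 0.693 × Vd / t½ = 0.693 × 761.6 / 26.3 = 20.07 L/h
Infusion rate = CL × Css = 20.07 × 7.18 = 144.1 mg/h

144 mg/h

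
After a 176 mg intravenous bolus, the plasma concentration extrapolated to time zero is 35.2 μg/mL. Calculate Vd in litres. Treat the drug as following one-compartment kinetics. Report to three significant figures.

Immediately after an IV bolus, C₀ = Dose / Vd, so Vd = Dose / C₀.
Vd = 176 / 35.2 = 5.000 L

5.00 L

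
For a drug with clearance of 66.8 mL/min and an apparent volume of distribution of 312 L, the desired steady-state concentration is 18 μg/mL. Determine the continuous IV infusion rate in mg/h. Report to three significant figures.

CL = 66.8 mL/min = 66.8 × 0.06 = 4.008 L/h
Infusion rate = CL · Css = 4.008 L/h × 18 mg/L = 72.14 mg/h

72.1 mg/h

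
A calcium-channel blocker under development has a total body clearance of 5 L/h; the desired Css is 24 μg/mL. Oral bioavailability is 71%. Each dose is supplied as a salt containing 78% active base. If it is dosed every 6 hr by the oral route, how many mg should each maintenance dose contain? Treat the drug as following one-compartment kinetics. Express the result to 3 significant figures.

1300 mg

At steady state, dose per interval replaces the amount cleared in that interval: F·S·D/τ = CL·Css.
D = CL × Css × τ / F / S = 5.000 × 24 × 6 / 0.71 / 0.78 = 1300 mg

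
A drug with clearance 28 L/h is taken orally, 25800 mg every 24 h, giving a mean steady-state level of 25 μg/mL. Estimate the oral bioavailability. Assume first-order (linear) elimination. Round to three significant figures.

F·D/τ = CL·Css at steady state → F = CL·Css·τ / D.
F = 28 × 25 × 24 / 25800 = 0.651

0.651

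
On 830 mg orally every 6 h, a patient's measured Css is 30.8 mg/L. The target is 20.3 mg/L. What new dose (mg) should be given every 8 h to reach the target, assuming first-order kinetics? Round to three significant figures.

729 mg

With linear kinetics, Css is proportional to dose rate (D/τ) at fixed clearance.
D₂ = D₁ × (Css,target / Css,current) × (τ₂/τ₁) = 830 × (20.3/30.8) × (8/6) = 729.4 mg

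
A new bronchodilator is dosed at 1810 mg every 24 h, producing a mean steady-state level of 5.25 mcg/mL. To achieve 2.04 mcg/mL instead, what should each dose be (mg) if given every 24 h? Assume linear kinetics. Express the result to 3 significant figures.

703 mg

For first-order elimination, Css ∝ F·D/(CL·τ); F and CL are unchanged, so Css ∝ D/τ.
D₂ = D₁ × (Css,target / Css,current) = 1810 × 2.04/5.25 = 703.3 mg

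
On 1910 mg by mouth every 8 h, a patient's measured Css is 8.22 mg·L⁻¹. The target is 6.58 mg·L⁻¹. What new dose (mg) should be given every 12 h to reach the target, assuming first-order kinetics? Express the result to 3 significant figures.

2290 mg

With linear kinetics, Css is proportional to dose rate (D/τ) at fixed clearance.
D₂ = D₁ × (Css,target / Css,current) × (τ₂/τ₁) = 1910 × (6.58/8.22) × (12/8) = 2293 mg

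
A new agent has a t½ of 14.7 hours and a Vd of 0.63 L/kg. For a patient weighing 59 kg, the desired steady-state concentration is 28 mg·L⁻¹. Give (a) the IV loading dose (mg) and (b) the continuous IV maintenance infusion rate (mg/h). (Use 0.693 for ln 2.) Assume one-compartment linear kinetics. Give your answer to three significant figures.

(a) 1040 mg; (b) 49.1 mg/h

Total Vd = 0.63 × 59 = 37.17 L
LD = Vd × C = 37.17 × 28 = 1041 mg
CL = 0.693 × Vd / t½ = 0.693 × 37.17 / 14.7 = 1.752 L/h
Infusion rate = CL × Css = 1.752 × 28 = 49.06 mg/h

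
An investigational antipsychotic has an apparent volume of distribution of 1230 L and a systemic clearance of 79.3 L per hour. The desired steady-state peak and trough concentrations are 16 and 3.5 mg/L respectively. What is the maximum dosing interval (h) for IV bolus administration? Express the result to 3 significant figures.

k = CL / Vd = 79.30 / 1230 = 0.06447 h⁻¹
Between IV bolus doses, concentration decays as C = C₀·e^(−kτ), so C_peak/C_trough = e^(kτ).
τ_max = ln(C_peak/C_trough) / k = ln(16/3.5) / 0.06447 = 1.520 / 0.06447 = 23.58 h

23.6 h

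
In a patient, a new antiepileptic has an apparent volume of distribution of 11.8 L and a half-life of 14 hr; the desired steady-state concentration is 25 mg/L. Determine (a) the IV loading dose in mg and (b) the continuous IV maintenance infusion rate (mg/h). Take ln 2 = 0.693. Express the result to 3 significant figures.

LD = Vd × C = 11.80 × 25 = 295.0 mg
CL = 0.693 × Vd / t½ = 0.693 × 11.80 / 14 = 0.5841 L/h
Infusion rate = CL × Css = 0.5841 × 25 = 14.60 mg/h

(a) 295 mg; (b) 14.6 mg/h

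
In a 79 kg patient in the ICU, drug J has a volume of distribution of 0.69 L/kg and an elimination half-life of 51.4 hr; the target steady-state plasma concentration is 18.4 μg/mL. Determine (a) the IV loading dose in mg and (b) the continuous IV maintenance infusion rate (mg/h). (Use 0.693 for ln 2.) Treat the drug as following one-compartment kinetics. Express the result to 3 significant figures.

Total Vd = 0.69 × 79 = 54.51 L
LD = Vd × C = 54.51 × 18.4 = 1003 mg
CL = 0.693 × Vd / t½ = 0.693 × 54.51 / 51.4 = 0.7349 L/h
Infusion rate = CL × Css = 0.7349 × 18.4 = 13.52 mg/h

(a) 1000 mg; (b) 13.5 mg/h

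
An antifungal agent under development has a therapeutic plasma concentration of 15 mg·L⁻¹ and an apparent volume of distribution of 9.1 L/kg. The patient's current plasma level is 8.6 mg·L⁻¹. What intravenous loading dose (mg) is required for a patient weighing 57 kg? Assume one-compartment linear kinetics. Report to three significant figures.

3320 mg

Vd(total) = 57 kg × 9.1 L/kg = 518.7 L
Concentration deficit ΔC = 15 − 8.6 = 6.400 mg/L
LD = Vd × ΔC = 518.7 × 6.400 = 3320 mg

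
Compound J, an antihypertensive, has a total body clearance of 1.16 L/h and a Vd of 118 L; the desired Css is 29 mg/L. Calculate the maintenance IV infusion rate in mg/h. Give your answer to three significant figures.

Infusion rate = CL · Css = 1.160 L/h × 29 mg/L = 33.64 mg/h

33.6 mg/h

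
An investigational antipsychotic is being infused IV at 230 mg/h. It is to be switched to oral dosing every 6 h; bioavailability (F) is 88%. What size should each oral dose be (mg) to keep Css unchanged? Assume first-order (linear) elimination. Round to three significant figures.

To maintain the same Css, the systemic dosing rate must be unchanged: F·D/τ = infusion rate.
D = rate × τ / F = 230 × 6 / 0.88 = 1568 mg

1570 mg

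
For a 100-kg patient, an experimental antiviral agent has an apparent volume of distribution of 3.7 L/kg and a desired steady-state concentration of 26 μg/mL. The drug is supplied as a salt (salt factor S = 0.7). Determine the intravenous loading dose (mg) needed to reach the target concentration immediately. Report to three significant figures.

13700 mg

Vd(total) = 100 kg × 3.7 L/kg = 370.0 L
LD = Vd × C / S = 370.0 × 26.00 / 0.7 = 13740 mg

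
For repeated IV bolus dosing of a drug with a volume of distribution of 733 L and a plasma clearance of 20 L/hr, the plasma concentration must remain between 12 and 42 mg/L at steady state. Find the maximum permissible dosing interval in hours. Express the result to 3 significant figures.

45.9 h

k = CL / Vd = 20.00 / 733.0 = 0.02729 h⁻¹
Between IV bolus doses, concentration decays as C = C₀·e^(−kτ), so C_peak/C_trough = e^(kτ).
τ_max = ln(C_peak/C_trough) / k = ln(42/12) / 0.02729 = 1.253 / 0.02729 = 45.91 h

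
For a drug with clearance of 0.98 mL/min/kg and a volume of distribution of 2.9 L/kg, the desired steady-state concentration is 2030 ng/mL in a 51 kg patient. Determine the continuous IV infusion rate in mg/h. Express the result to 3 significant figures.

CL = 0.98 mL/min/kg × 51 kg = 49.98 mL/min = 49.98 × 60/1000 = 2.999 L/h
C = 2030 ng/mL = 2.030 mg/L
Rate = CL × Css = 2.999 × 2.03 = 6.088 mg/h

6.09 mg/h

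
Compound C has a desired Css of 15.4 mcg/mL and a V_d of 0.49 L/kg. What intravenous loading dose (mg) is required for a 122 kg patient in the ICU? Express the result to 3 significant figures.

Total Vd = 0.49 × 122 = 59.78 L
LD = Vd × C = 59.78 × 15.40 = 920.6 mg

921 mg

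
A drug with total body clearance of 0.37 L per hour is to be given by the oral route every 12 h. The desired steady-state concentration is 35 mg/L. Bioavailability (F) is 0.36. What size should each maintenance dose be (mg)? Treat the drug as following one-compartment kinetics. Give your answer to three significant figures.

D = CL × Css × τ / F = 0.3700 × 35 × 12 / 0.36 = 431.7 mg

432 mg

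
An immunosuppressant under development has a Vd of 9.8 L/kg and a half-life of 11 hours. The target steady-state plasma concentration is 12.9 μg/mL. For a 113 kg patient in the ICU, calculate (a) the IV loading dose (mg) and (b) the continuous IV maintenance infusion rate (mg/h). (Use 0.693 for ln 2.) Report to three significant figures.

(a) 14300 mg; (b) 900 mg/h

Total Vd = 9.8 × 113 = 1107 L
LD = Vd × C = 1107 × 12.9 = 14280 mg
CL = 0.693 × Vd / t½ = 0.693 × 1107 / 11 = 69.74 L/h
Infusion rate = CL × Css = 69.74 × 12.9 = 899.6 mg/h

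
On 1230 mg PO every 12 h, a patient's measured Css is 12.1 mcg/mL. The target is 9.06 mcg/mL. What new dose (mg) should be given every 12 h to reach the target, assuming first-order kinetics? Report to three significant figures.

For first-order elimination, Css ∝ F·D/(CL·τ); F and CL are unchanged, so Css ∝ D/τ.
D₂ = D₁ × (Css,target / Css,current) = 1230 × 9.06/12.1 = 921.0 mg

921 mg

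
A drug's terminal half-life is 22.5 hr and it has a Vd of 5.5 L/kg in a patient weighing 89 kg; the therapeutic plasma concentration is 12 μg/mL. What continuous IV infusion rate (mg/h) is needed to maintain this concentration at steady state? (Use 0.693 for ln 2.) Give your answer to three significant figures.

181 mg/h

Vd = 5.5 L/kg × 89 kg = 489.5 L
CL = 0.693 × Vd / t½ = 0.693 × 489.5 / 22.5 = 15.08 L/h
Infusion rate = CL × Css = 15.08 × 12 = 181.0 mg/h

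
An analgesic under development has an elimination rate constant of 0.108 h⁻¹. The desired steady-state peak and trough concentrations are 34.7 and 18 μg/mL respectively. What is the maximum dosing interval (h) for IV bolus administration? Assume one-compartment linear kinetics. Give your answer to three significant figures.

Between IV bolus doses, concentration decays as C = C₀·e^(−kτ), so C_peak/C_trough = e^(kτ).
τ_max = ln(C_peak/C_trough) / k = ln(34.7/18) / 0.1080 = 0.6564 / 0.1080 = 6.078 h

6.08 h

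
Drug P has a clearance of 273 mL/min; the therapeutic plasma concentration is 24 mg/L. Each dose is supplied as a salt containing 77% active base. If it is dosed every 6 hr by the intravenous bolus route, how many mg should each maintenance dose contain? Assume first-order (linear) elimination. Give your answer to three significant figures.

CL = 273 mL/min = 273 × 0.06 = 16.38 L/h
At steady state, dose per interval replaces the amount cleared in that interval: S·D/τ = CL·Css.
D = CL × Css × τ / S = 16.38 × 24 × 6 / 0.77 = 3063 mg

3060 mg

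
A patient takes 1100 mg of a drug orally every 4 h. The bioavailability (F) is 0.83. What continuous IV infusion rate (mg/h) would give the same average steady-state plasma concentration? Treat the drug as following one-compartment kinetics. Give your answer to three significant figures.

Equivalent systemic input: infusion rate = F·D/τ.
Rate = 0.83 × 1100 / 4 = 228.3 mg/h

228 mg/h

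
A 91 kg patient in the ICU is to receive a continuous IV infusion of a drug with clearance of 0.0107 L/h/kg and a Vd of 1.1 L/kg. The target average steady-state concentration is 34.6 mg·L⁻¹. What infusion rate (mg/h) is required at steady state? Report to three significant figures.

CL = 0.0107 L/h/kg × 91 kg = 0.9737 L/h
R₀ = 0.9737 × 34.6 = 33.69 mg/h

33.7 mg/h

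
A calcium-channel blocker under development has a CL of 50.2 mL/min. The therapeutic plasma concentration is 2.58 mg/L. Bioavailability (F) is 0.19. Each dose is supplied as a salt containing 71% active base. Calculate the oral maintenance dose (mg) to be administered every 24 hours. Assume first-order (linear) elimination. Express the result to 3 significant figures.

1380 mg

CL = 50.2 mL/min = 50.2 × 0.06 = 3.012 L/h
D = CL × Css × τ / F / S = 3.012 × 2.58 × 24 / 0.19 / 0.71 = 1383 mg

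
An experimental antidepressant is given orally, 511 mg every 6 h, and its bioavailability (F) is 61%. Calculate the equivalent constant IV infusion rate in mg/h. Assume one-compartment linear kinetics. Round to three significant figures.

52.0 mg/h

Equivalent systemic input: infusion rate = F·D/τ.
Rate = 0.61 × 511 / 6 = 51.95 mg/h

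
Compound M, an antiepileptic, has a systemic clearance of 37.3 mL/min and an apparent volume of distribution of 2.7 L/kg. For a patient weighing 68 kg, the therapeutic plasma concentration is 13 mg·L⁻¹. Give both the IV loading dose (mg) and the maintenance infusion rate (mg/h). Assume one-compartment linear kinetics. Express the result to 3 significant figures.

(a) 2390 mg; (b) 29.1 mg/h

Total Vd = 2.7 × 68 = 183.6 L
Loading dose = Vd × C = 183.6 × 13 = 2387 mg
CL = 37.3 mL/min × 60/1000 = 2.238 L/h
Maintenance infusion rate = CL × Css = 2.238 × 13 = 29.09 mg/h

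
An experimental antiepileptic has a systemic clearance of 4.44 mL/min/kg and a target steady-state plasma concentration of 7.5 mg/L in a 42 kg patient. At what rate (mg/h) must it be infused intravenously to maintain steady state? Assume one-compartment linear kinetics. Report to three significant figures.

CL = 4.44 mL/min/kg × 42 kg = 186.5 mL/min = 186.5 × 60/1000 = 11.19 L/h
Rate = CL × Css = 11.19 × 7.5 = 83.93 mg/h

83.9 mg/h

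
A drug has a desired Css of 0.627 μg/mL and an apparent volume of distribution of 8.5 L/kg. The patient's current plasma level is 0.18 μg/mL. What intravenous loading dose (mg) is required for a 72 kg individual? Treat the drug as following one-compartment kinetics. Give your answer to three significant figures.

274 mg

Vd(total) = 72 kg × 8.5 L/kg = 612.0 L
The loading dose fills Vd to the target concentration.
Concentration deficit ΔC = 0.627 − 0.18 = 0.4470 mg/L
LD = Vd × ΔC = 612.0 × 0.4470 = 273.6 mg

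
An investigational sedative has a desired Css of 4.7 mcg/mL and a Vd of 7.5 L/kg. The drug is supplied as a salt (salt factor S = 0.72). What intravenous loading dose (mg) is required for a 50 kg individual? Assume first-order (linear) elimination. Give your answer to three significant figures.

2450 mg

Vd(total) = 50 kg × 7.5 L/kg = 375.0 L
The loading dose fills Vd to the target concentration.
LD = Vd × C / S = 375.0 × 4.700 / 0.72 = 2448 mg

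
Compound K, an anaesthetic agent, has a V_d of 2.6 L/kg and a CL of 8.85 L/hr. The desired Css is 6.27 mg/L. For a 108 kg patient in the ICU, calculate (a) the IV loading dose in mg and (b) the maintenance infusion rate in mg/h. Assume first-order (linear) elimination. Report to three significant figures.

(a) 1760 mg; (b) 55.5 mg/h

Total Vd = 2.6 × 108 = 280.8 L
Loading: fill Vd to C_target → 280.8 L × 6.27 mg/L = 1761 mg
Infusion rate = 8.850 L/h × 6.27 mg/L = 55.49 mg/h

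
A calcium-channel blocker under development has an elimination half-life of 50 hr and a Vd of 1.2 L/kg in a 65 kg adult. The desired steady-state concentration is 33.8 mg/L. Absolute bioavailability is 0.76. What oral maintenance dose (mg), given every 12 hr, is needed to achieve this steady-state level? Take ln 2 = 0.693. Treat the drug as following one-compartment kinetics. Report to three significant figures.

Vd(total) = 65 kg × 1.2 L/kg = 78.00 L
k = 0.693/50 = 0.01386 h⁻¹, so CL = k·Vd = 0.01386 × 78.00 = 1.081 L/h
D = CL × Css × τ / F = 1.081 × 33.8 × 12 / 0.76 = 576.9 mg

577 mg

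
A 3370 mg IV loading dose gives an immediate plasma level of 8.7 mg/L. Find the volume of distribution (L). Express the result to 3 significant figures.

387 L

Immediately after an IV bolus, C₀ = Dose / Vd, so Vd = Dose / C₀.
Vd = 3370 / 8.7 = 387.4 L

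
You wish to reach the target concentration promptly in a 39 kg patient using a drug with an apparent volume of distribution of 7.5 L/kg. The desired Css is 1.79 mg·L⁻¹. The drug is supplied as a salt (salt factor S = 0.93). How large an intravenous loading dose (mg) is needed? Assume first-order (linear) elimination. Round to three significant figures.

Vd(total) = 39 kg × 7.5 L/kg = 292.5 L
The loading dose fills Vd to the target concentration.
LD = Vd × C / S = 292.5 × 1.790 / 0.93 = 563.0 mg

563 mg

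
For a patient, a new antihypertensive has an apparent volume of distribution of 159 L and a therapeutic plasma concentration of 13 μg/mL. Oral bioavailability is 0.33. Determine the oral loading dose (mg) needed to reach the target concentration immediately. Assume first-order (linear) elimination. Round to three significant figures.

6260 mg

LD = Vd × C / F = 159.0 × 13.00 / 0.33 = 6264 mg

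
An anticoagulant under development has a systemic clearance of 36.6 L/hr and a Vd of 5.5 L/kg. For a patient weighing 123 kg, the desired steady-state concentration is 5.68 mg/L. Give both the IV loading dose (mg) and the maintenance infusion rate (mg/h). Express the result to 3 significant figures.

Total Vd = 5.5 × 123 = 676.5 L
Loading: fill Vd to C_target → 676.5 L × 5.68 mg/L = 3843 mg
Maintenance infusion rate = CL × Css = 36.60 × 5.68 = 207.9 mg/h

(a) 3840 mg; (b) 208 mg/h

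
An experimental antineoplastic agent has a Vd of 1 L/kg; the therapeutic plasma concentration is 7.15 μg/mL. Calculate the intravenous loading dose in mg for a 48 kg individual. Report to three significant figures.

Total Vd = 1 × 48 = 48.00 L
The loading dose fills Vd to the target concentration.
LD = Vd × C = 48.00 × 7.150 = 343.2 mg

343 mg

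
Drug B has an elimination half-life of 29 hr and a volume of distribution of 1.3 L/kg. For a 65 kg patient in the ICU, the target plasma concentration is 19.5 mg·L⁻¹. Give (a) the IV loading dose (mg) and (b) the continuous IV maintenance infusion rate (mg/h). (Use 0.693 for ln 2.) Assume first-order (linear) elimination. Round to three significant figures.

Vd = 1.3 L/kg × 65 kg = 84.50 L
LD = Vd × C = 84.50 × 19.5 = 1648 mg
CL = 0.693 × Vd / t½ = 0.693 × 84.50 / 29 = 2.019 L/h
Infusion rate = CL × Css = 2.019 × 19.5 = 39.37 mg/h

(a) 1650 mg; (b) 39.4 mg/h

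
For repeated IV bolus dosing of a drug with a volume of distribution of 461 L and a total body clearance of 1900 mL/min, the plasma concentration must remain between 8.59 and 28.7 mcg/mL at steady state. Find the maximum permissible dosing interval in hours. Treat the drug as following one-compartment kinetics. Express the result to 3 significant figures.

Convert clearance: 1900 mL/min × 60 min/h ÷ 1000 mL/L = 114.0 L/h
k = CL / Vd = 114.0 / 461.0 = 0.2473 h⁻¹
Between IV bolus doses, concentration decays as C = C₀·e^(−kτ), so C_peak/C_trough = e^(kτ).
τ_max = ln(C_peak/C_trough) / k = ln(28.7/8.59) / 0.2473 = 1.206 / 0.2473 = 4.877 h

4.88 h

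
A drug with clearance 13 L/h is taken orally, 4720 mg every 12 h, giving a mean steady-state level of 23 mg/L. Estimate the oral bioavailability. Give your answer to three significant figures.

0.760

F·D/τ = CL·Css at steady state → F = CL·Css·τ / D.
F = 13 × 23 × 12 / 4720 = 0.760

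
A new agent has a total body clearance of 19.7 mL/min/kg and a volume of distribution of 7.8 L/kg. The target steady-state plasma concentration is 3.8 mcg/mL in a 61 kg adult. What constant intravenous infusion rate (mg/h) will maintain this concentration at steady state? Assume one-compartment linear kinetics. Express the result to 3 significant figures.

274 mg/h

CL = 19.7 mL/min/kg × 61 kg = 1202 mL/min = 1202 × 60/1000 = 72.12 L/h
R₀ = 72.12 × 3.8 = 274.1 mg/h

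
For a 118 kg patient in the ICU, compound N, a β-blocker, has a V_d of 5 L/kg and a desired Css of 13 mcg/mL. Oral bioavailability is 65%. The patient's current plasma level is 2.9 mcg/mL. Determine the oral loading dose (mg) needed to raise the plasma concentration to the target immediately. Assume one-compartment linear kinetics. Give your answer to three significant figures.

9170 mg

Vd(total) = 118 kg × 5 L/kg = 590.0 L
Concentration deficit ΔC = 13 − 2.9 = 10.10 mg/L
LD = Vd × ΔC / F = 590.0 × 10.10 / 0.65 = 9168 mg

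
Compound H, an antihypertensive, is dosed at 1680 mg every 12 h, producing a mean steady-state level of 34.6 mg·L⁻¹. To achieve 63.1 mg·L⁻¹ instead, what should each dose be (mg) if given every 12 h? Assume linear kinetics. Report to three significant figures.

3060 mg

For first-order elimination, Css ∝ F·D/(CL·τ); F and CL are unchanged, so Css ∝ D/τ.
D₂ = D₁ × (Css,target / Css,current) = 1680 × 63.1/34.6 = 3064 mg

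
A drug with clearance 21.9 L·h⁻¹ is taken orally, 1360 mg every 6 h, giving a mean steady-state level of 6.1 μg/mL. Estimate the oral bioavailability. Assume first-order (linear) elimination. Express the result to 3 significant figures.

F·D/τ = CL·Css at steady state → F = CL·Css·τ / D.
F = 21.9 × 6.1 × 6 / 1360 = 0.589

0.589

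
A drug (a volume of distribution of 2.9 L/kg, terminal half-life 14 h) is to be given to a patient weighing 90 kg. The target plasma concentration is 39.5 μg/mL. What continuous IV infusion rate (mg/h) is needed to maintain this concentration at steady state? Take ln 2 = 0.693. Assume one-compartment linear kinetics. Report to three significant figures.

510 mg/h

Vd(total) = 90 kg × 2.9 L/kg = 261.0 L
k = 0.693/14 = 0.04950 h⁻¹, so CL = k·Vd = 0.04950 × 261.0 = 12.92 L/h
Infusion rate = CL × Css = 12.92 × 39.5 = 510.3 mg/h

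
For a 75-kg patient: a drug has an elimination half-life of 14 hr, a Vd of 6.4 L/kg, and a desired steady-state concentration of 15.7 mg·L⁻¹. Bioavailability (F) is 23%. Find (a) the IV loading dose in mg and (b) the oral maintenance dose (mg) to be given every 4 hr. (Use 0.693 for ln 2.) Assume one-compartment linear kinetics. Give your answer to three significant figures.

(a) 7540 mg; (b) 6490 mg

Vd(total) = 75 kg × 6.4 L/kg = 480.0 L
LD = Vd × C = 480.0 × 15.7 = 7536 mg
CL = 0.693 × Vd / t½ = 0.693 × 480.0 / 14 = 23.76 L/h
D = CL × Css × τ / F = 23.76 × 15.7 × 4 / 0.23 = 6488 mg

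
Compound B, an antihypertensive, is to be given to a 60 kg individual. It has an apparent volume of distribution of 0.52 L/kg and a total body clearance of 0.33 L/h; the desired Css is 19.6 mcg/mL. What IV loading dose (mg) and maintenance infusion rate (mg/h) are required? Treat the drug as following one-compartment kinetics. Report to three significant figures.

Vd = 0.52 L/kg × 60 kg = 31.20 L
Loading dose = Vd × C = 31.20 × 19.6 = 611.5 mg
Infusion rate = 0.3300 L/h × 19.6 mg/L = 6.468 mg/h

(a) 612 mg; (b) 6.47 mg/h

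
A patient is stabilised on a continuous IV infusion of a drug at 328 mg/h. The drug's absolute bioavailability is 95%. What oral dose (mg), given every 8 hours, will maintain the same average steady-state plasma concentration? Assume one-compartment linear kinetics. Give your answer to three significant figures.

To maintain the same Css, the systemic dosing rate must be unchanged: F·D/τ = infusion rate.
D = rate × τ / F = 328 × 8 / 0.95 = 2762 mg

2760 mg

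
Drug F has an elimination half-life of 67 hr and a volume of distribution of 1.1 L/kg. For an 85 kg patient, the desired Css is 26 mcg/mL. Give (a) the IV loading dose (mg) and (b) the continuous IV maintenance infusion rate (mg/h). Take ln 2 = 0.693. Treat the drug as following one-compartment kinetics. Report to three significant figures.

(a) 2430 mg; (b) 25.1 mg/h

Vd = 1.1 L/kg × 85 kg = 93.50 L
LD = Vd × C = 93.50 × 26 = 2431 mg
CL = 0.693 × Vd / t½ = 0.693 × 93.50 / 67 = 0.9671 L/h
Infusion rate = CL × Css = 0.9671 × 26 = 25.14 mg/h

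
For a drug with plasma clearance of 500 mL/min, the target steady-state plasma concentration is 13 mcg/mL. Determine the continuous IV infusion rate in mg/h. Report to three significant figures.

CL = 500 mL/min × 60/1000 = 30.00 L/h
Rate = CL × Css = 30.00 × 13 = 390.0 mg/h

390 mg/h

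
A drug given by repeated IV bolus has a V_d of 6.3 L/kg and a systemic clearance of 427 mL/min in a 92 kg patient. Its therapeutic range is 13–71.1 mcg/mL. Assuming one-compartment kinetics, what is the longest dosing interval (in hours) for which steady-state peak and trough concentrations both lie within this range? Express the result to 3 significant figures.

Vd(total) = 92 kg × 6.3 L/kg = 579.6 L
CL = 427 mL/min × 60/1000 = 25.62 L/h
k = CL / Vd = 25.62 / 579.6 = 0.04420 h⁻¹
Between IV bolus doses, concentration decays as C = C₀·e^(−kτ), so C_peak/C_trough = e^(kτ).
τ_max = ln(C_peak/C_trough) / k = ln(71.1/13) / 0.04420 = 1.699 / 0.04420 = 38.44 h

38.4 h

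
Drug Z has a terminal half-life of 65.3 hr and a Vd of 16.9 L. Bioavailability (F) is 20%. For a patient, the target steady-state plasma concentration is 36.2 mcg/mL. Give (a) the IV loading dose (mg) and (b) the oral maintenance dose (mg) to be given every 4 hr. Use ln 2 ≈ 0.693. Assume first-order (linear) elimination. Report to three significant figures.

LD = Vd × C = 16.90 × 36.2 = 611.8 mg
CL = 0.693 × Vd / t½ = 0.693 × 16.90 / 65.3 = 0.1794 L/h
D = CL × Css × τ / F = 0.1794 × 36.2 × 4 / 0.2 = 129.9 mg

(a) 612 mg; (b) 130 mg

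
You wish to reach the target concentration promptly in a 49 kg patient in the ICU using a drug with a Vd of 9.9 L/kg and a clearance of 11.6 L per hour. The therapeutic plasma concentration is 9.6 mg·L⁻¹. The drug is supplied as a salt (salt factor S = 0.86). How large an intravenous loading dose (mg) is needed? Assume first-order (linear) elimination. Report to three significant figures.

5420 mg

Vd(total) = 49 kg × 9.9 L/kg = 485.1 L
LD is governed by Vd — clearance does not enter the loading-dose calculation.
LD = Vd × C / S = 485.1 × 9.600 / 0.86 = 5415 mg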